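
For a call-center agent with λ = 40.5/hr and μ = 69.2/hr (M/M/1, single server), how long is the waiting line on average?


ρ = 40.5/69.2 = 0.5853
Lq = ρ²/(1−ρ) = 0.3425/0.4147 = 0.8259

Final: 0.8259


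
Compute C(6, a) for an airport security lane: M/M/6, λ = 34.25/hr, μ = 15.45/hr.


a = λ/μ = 2.2168; ρ = a/6 = 0.3695
P₀ = 0.108654 (from M/M/c formula)
C(c,a) = [a^c/(c!(1−ρ))]·P₀ = [118.68410/(720·0.6305)]·0.108654
= 0.26143·0.108654 = 0.028405

Final: 0.028405


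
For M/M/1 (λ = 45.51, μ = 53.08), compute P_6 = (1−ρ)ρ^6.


ρ = 45.51/53.08 = 0.8574
P_n = (1−ρ)·ρ^n = (1 − 0.8574)·0.8574^6 = 0.1426·0.397242 = 0.056653

Final: 0.056653


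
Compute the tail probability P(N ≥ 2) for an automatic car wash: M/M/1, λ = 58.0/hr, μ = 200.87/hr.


ρ = 58.0/200.87 = 0.2887
P(N ≥ n) = ρ^n = 0.2887^2 = 0.083373

Final: 0.083373


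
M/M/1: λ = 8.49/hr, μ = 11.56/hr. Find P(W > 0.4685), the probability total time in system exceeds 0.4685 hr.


W ~ Exponential(μ−λ) for M/M/1.
μ − λ = 11.56 − 8.49 = 3.0700
P(W > t) = e^{−(μ−λ)t} = e^{−1.4383} = 0.237332

Final: 0.237332


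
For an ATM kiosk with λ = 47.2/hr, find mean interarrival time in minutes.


Mean interarrival time = 1/λ = 1/47.2 hour = 0.02119 hour
In minutes: 0.02119 × 60 = 1.2712 min

Final: 1.2712 min


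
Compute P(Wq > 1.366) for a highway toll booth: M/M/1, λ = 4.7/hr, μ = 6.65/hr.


ρ = 4.7/6.65 = 0.7068
P(Wq > t) = ρ·e^{−(μ−λ)t} = 0.7068·e^{−2.6637}
= 0.7068·0.069690 = 0.049255

Final: 0.049255


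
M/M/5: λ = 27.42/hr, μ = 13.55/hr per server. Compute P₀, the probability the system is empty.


a = λ/μ = 27.42/13.55 = 2.0236; ρ = a/c = 0.4047
Σ_{k=0}^{4} a^k/k! (terms k=0..4) = 1.00000 + 2.02362 + 2.04751 + 1.38113 + 0.69872 = 7.15097
Tail: a^5/(5!(1−ρ)) = 33.93445/(120·0.5953) = 0.47505
P₀ = 1/(7.15097 + 0.47505) = 1/7.62602 = 0.131130

Final: 0.131130


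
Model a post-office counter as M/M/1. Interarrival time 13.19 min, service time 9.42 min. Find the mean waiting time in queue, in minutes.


λ = 60/13.19 = 4.5489 /hr
μ = 60/9.42 = 6.3694 /hr
ρ = λ/μ = 4.5489/6.3694 = 0.7142
Wq = ρ/(μ−λ) = 0.7142/(6.3694−4.5489) = 0.39229 hr
In minutes: 0.39229·60 = 23.538 min

Final: 23.538 min


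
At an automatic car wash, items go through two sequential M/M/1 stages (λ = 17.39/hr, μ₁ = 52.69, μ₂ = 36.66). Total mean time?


Each node sees arrival rate λ = 17.39/hr (tandem ⇒ throughput preserved).
W₁ = 1/(μ₁−λ) = 1/(52.69−17.39) = 0.02833 hr
W₂ = 1/(μ₂−λ) = 1/(36.66−17.39) = 0.05189 hr
W_total = W₁ + W₂ = 0.02833 + 0.05189 = 0.08022 hr

Final: 0.08022 hr


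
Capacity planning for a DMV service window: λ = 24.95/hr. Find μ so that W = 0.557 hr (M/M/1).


W = 1/(μ−λ) ⇒ μ − λ = 1/W = 1/0.557 = 1.7953
μ = λ + 1/W = 24.95 + 1.7953 = 26.7453 per hr

Final: 26.7453 /hr


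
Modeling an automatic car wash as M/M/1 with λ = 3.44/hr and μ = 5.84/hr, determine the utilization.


ρ = λ/μ = 3.44/5.84 = 0.5890

Final: 0.5890


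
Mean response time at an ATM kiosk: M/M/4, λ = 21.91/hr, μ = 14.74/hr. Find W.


a = 1.4864; ρ = 0.3716; P₀ = 0.224103
Lq = P₀·a^c·ρ/(c!(1−ρ)²) = 0.04290
Wq = Lq/λ = 0.04290/21.91 = 0.001958 hr
W = Wq + 1/μ = 0.001958 + 0.06784 = 0.06980 hr

Final: 0.06980 hr


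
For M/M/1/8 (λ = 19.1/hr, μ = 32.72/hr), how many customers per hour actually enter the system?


ρ = 0.5837; P_K = (1−ρ)ρ^8/(1−ρ^9) = 0.005657
λ_eff = λ(1 − P_K) = 19.1·(1 − 0.005657) = 19.1·0.994343 = 18.9920 /hr

Final: 18.9920 /hr


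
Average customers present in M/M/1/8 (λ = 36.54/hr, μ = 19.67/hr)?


ρ = 36.54/19.67 = 1.8577
L = ρ[1 − (K+1)ρ^K + Kρ^(K+1)] / [(1−ρ)(1−ρ^(K+1))]
Numerator: 1.8577·(1 − 9·141.812158 + 8·263.437531) = 1545.920335
Denominator: (-0.8577)·(-262.437531) = 225.079876
L = 1545.920335/225.079876 = 6.8683

Final: 6.8683


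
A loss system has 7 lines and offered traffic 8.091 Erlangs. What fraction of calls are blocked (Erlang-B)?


B(c,a) = (a^c/c!) / Σ_{k=0}^{c} a^k/k!
a^7/7! = 450.385989
Σ terms (k=0..7): 1.00000 + 8.09100 + 32.73214 + 88.27858 + 178.56550 + 288.95470 + 389.65541 + 450.38599 = 1437.663324
B = 450.385989/1437.663324 = 0.313276

Final: 0.313276


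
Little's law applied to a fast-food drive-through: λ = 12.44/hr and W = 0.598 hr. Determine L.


L = λW = 12.44·0.598 = 7.4391

Final: 7.4391


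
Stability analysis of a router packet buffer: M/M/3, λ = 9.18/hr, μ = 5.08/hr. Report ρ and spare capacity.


Total capacity cμ = 3·5.08 = 15.24/hr
ρ = λ/(cμ) = 9.18/15.24 = 0.6024
Stable ⇔ ρ < 1: YES
Spare capacity = cμ − λ = 15.24 − 9.18 = 6.06/hr

Final: ρ = 0.6024; stable; margin = 6.06/hr


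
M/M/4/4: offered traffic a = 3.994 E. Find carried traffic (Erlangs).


B(4,3.994) = 0.310100 (Erlang-B)
Carried load = a(1 − B) = 3.994·(1 − 0.310100) = 3.994·0.689900 = 2.7555 E

Final: 2.7555 Erlangs


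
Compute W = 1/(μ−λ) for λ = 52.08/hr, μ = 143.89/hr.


W = 1/(μ−λ) = 1/(143.89 − 52.08) = 1/91.81 = 0.01089 hr

Final: 0.01089 hr


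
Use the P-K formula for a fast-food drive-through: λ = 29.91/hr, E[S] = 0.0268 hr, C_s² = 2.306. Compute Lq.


ρ = λ·E[S] = 29.91·0.0268 = 0.8016
Lq = ρ²(1+C_s²)/(2(1−ρ)) = 0.6425·(1+2.306)/(2·0.1984)
= 0.6425·3.3060/0.3968 = 5.35312

Final: 5.35312


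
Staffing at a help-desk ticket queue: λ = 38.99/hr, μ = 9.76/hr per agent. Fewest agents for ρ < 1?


Stability requires cμ > λ ⇔ c > λ/μ.
λ/μ = 38.99/9.76 = 3.9949
Minimum integer c = ⌊3.9949⌋ + 1 = 4
Check: 4·9.76 = 39.04 > 38.99, while 3·9.76 = 29.28 ≤ 38.99

Final: 4 servers


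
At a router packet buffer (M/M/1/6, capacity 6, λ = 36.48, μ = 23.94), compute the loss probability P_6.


ρ = λ/μ = 36.48/23.94 = 1.5238
P_K = (1−ρ)ρ^K/(1−ρ^(K+1)) = (-0.5238·12.519417)/(1 − 19.077207)
= -6.557790/-18.077207 = 0.362766

Final: 0.362766


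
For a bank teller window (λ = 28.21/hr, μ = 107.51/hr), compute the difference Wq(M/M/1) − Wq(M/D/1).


ρ = 28.21/107.51 = 0.2624
Wq(M/M/1) = ρ/(μ−λ) = 0.2624/79.30 = 0.003309 hr
Wq(M/D/1) = ρ/(2(μ−λ)) = 0.001654 hr
Savings = 0.003309 − 0.001654 = 0.001654 hr

Final: 0.001654 hr


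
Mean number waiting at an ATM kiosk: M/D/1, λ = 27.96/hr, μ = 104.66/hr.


ρ = 27.96/104.66 = 0.2672
M/D/1: Lq = ρ²/(2(1−ρ)) = 0.07137/(2·0.7328) = 0.04869

Final: 0.04869


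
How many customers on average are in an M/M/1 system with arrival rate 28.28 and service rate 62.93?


ρ = λ/μ = 28.28/62.93 = 0.4494
L = ρ/(1−ρ) = 0.4494/(1 − 0.4494) = 0.4494/0.5506 = 0.8162

Final: 0.8162


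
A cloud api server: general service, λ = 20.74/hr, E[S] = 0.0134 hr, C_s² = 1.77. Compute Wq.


ρ = λ·E[S] = 20.74·0.0134 = 0.2779
E[S²] = E[S]²(1+C_s²) = 0.0134²·(1+1.77) = 0.0004974
Wq = λ·E[S²]/(2(1−ρ)) = 20.74·0.0004974/(2·0.7221) = 0.007143 hr

Final: 0.007143 hr


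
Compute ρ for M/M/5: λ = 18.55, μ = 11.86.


ρ = λ/(cμ) = 18.55/(5·11.86) = 18.55/59.30 = 0.3128

Final: 0.3128


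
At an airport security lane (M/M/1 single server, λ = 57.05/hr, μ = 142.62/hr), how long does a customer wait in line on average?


ρ = 57.05/142.62 = 0.4000
Wq = ρ/(μ−λ) = 0.4000/(142.62 − 57.05) = 0.4000/85.57 = 0.004675 hr

Final: 0.004675 hr


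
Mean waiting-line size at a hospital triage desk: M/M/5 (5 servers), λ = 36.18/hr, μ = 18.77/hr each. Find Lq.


a = λ/μ = 1.9275; ρ = a/5 = 0.3855
P₀ = 0.144615
Lq = P₀·a^c·ρ / (c!·(1−ρ)²) = 0.144615·26.60856·0.3855/(120·0.37760)
= 0.03274

Final: 0.03274


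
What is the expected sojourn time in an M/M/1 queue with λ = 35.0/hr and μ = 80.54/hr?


W = 1/(μ−λ) = 1/(80.54 − 35.0) = 1/45.54 = 0.02196 hr

Final: 0.02196 hr


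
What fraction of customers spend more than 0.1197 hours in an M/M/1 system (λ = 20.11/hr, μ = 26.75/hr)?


W ~ Exponential(μ−λ) for M/M/1.
μ − λ = 26.75 − 20.11 = 6.6400
P(W > t) = e^{−(μ−λ)t} = e^{−0.7948} = 0.451668

Final: 0.451668


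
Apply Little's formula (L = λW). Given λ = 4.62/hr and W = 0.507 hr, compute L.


L = λW = 4.62·0.507 = 2.3423

Final: 2.3423


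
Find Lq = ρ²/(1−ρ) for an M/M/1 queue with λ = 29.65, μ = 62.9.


ρ = 29.65/62.9 = 0.4714
Lq = ρ²/(1−ρ) = 0.2222/0.5286 = 0.4203

Final: 0.4203


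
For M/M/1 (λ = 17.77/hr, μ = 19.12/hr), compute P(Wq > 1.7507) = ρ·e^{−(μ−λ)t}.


ρ = 17.77/19.12 = 0.9294
P(Wq > t) = ρ·e^{−(μ−λ)t} = 0.9294·e^{−2.3634}
= 0.9294·0.094096 = 0.087452

Final: 0.087452


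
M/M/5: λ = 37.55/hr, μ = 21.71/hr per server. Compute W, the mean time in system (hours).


a = 1.7296; ρ = 0.3459; P₀ = 0.176744
Lq = P₀·a^c·ρ/(c!(1−ρ)²) = 0.01843
Wq = Lq/λ = 0.01843/37.55 = 0.0004909 hr
W = Wq + 1/μ = 0.0004909 + 0.04606 = 0.04655 hr

Final: 0.04655 hr


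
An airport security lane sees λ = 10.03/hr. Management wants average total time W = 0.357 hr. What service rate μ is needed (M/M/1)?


W = 1/(μ−λ) ⇒ μ − λ = 1/W = 1/0.357 = 2.8011
μ = λ + 1/W = 10.03 + 2.8011 = 12.8311 per hr

Final: 12.8311 /hr


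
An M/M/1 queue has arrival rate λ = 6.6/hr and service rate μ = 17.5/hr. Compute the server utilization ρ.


ρ = λ/μ = 6.6/17.5 = 0.3771

Final: 0.3771


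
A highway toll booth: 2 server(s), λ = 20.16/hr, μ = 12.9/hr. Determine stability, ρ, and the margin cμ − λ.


Total capacity cμ = 2·12.9 = 25.80/hr
ρ = λ/(cμ) = 20.16/25.80 = 0.7814
Stable ⇔ ρ < 1: YES
Spare capacity = cμ − λ = 25.80 − 20.16 = 5.64/hr

Final: ρ = 0.7814; stable; margin = 5.64/hr


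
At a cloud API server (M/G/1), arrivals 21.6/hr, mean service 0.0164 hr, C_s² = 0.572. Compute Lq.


ρ = λ·E[S] = 21.6·0.0164 = 0.3542
Lq = ρ²(1+C_s²)/(2(1−ρ)) = 0.1255·(1+0.572)/(2·0.6458)
= 0.1255·1.5720/1.2915 = 0.15274

Final: 0.15274


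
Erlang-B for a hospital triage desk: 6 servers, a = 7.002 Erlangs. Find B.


B(c,a) = (a^c/c!) / Σ_{k=0}^{c} a^k/k!
a^6/6! = 163.681706
Σ terms (k=0..6): 1.00000 + 7.00200 + 24.51400 + 57.21568 + 100.15605 + 140.25853 + 163.68171 = 493.827968
B = 163.681706/493.827968 = 0.331455

Final: 0.331455


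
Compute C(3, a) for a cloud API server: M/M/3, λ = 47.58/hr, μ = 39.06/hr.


a = λ/μ = 1.2181; ρ = a/3 = 0.4060
P₀ = 0.288415 (from M/M/c formula)
C(c,a) = [a^c/(c!(1−ρ))]·P₀ = [1.80749/(6·0.5940)]·0.288415
= 0.50719·0.288415 = 0.146281

Final: 0.146281


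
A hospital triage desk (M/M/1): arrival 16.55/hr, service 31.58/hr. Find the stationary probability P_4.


ρ = 16.55/31.58 = 0.5241
P_n = (1−ρ)·ρ^n = (1 − 0.5241)·0.5241^4 = 0.4759·0.075430 = 0.035900

Final: 0.035900


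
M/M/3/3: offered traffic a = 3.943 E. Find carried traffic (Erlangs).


B(3,3.943) = 0.445506 (Erlang-B)
Carried load = a(1 − B) = 3.943·(1 − 0.445506) = 3.943·0.554494 = 2.1864 E

Final: 2.1864 Erlangs


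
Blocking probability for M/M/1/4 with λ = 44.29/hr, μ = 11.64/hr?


ρ = λ/μ = 44.29/11.64 = 3.8050
P_K = (1−ρ)ρ^K/(1−ρ^(K+1)) = (-2.8050·209.609422)/(1 − 797.560248)
= -587.950826/-796.560248 = 0.738112

Final: 0.738112


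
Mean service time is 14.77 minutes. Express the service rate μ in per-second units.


μ = 1/(service time) in consistent units.
1 second = 0.0166667 min, so μ = 0.0166667/14.77 = 0.001128 per second

Final: 0.001128 /sec


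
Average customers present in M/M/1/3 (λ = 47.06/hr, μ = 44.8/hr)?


ρ = 47.06/44.8 = 1.0504
L = ρ[1 − (K+1)ρ^K + Kρ^(K+1)] / [(1−ρ)(1−ρ^(K+1))]
Numerator: 1.0504·(1 − 4·1.159102 + 3·1.217575) = 0.017139
Denominator: (-0.05045)·(-0.217575) = 0.010976
L = 0.017139/0.010976 = 1.5615

Final: 1.5615


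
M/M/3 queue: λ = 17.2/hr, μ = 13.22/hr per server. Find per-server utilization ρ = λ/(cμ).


ρ = λ/(cμ) = 17.2/(3·13.22) = 17.2/39.66 = 0.4337

Final: 0.4337


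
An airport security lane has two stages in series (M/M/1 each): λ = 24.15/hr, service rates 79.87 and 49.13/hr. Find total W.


Each node sees arrival rate λ = 24.15/hr (tandem ⇒ throughput preserved).
W₁ = 1/(μ₁−λ) = 1/(79.87−24.15) = 0.01795 hr
W₂ = 1/(μ₂−λ) = 1/(49.13−24.15) = 0.04003 hr
W_total = W₁ + W₂ = 0.01795 + 0.04003 = 0.05798 hr

Final: 0.05798 hr


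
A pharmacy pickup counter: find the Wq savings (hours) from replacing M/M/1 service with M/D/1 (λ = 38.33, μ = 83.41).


ρ = 38.33/83.41 = 0.4595
Wq(M/M/1) = ρ/(μ−λ) = 0.4595/45.08 = 0.01019 hr
Wq(M/D/1) = ρ/(2(μ−λ)) = 0.005097 hr
Savings = 0.01019 − 0.005097 = 0.005097 hr

Final: 0.005097 hr


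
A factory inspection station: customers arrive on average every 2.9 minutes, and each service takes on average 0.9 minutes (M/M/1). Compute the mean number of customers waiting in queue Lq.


λ = 60/2.9 = 20.6897 /hr
μ = 60/0.9 = 66.6667 /hr
ρ = λ/μ = 20.6897/66.6667 = 0.3103
Lq = ρ²/(1−ρ) = 0.09631/0.6897 = 0.1397

Final: 0.1397


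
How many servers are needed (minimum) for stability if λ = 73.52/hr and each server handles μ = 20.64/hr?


Stability requires cμ > λ ⇔ c > λ/μ.
λ/μ = 73.52/20.64 = 3.5620
Minimum integer c = ⌊3.5620⌋ + 1 = 4
Check: 4·20.64 = 82.56 > 73.52, while 3·20.64 = 61.92 ≤ 73.52

Final: 4 servers


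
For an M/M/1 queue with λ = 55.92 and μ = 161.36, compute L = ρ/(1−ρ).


ρ = λ/μ = 55.92/161.36 = 0.3466
L = ρ/(1−ρ) = 0.3466/(1 − 0.3466) = 0.3466/0.6534 = 0.5303

Final: 0.5303


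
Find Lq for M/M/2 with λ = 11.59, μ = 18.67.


a = λ/μ = 0.6208; ρ = a/2 = 0.3104
P₀ = 0.526262
Lq = P₀·a^c·ρ / (c!·(1−ρ)²) = 0.526262·0.38537·0.3104/(2·0.47556)
= 0.06618

Final: 0.06618


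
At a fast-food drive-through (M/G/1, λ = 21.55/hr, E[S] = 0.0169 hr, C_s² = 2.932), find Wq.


ρ = λ·E[S] = 21.55·0.0169 = 0.3642
E[S²] = E[S]²(1+C_s²) = 0.0169²·(1+2.932) = 0.001123
Wq = λ·E[S²]/(2(1−ρ)) = 21.55·0.001123/(2·0.6358) = 0.01903 hr

Final: 0.01903 hr


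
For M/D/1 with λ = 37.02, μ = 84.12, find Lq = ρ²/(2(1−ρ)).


ρ = 37.02/84.12 = 0.4401
M/D/1: Lq = ρ²/(2(1−ρ)) = 0.1937/(2·0.5599) = 0.17295

Final: 0.17295


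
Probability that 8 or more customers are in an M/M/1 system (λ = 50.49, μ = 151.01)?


ρ = 50.49/151.01 = 0.3343
P(N ≥ n) = ρ^n = 0.3343^8 = 0.0001562

Final: 0.0001562


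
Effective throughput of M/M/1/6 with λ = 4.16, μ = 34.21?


ρ = 0.1216; P_K = (1−ρ)ρ^6/(1−ρ^7) = 0.000002840
λ_eff = λ(1 − P_K) = 4.16·(1 − 0.000002840) = 4.16·0.999997 = 4.1600 /hr

Final: 4.1600 /hr


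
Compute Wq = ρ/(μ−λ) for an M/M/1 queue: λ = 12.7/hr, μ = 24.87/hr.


ρ = 12.7/24.87 = 0.5107
Wq = ρ/(μ−λ) = 0.5107/(24.87 − 12.7) = 0.5107/12.17 = 0.04196 hr

Final: 0.04196 hr


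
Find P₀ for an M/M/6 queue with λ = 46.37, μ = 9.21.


a = λ/μ = 46.37/9.21 = 5.0347; ρ = a/c = 0.8391
Σ_{k=0}^{5} a^k/k! (terms k=0..5) = 1.00000 + 5.03474 + 12.67433 + 21.27067 + 26.77310 + 26.95914 = 93.71198
Tail: a^6/(6!(1−ρ)) = 16287.88874/(720·0.1609) = 140.61816
P₀ = 1/(93.71198 + 140.61816) = 1/234.33014 = 0.004267

Final: 0.004267


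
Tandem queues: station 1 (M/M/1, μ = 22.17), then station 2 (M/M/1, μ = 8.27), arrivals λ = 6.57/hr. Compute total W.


Each node sees arrival rate λ = 6.57/hr (tandem ⇒ throughput preserved).
W₁ = 1/(μ₁−λ) = 1/(22.17−6.57) = 0.06410 hr
W₂ = 1/(μ₂−λ) = 1/(8.27−6.57) = 0.58824 hr
W_total = W₁ + W₂ = 0.06410 + 0.58824 = 0.65234 hr

Final: 0.65234 hr


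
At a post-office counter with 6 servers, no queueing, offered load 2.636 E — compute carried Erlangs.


B(6,2.636) = 0.034008 (Erlang-B)
Carried load = a(1 − B) = 2.636·(1 − 0.034008) = 2.636·0.965992 = 2.5464 E

Final: 2.5464 Erlangs


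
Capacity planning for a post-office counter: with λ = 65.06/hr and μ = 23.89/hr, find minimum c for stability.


Stability requires cμ > λ ⇔ c > λ/μ.
λ/μ = 65.06/23.89 = 2.7233
Minimum integer c = ⌊2.7233⌋ + 1 = 3
Check: 3·23.89 = 71.67 > 65.06, while 2·23.89 = 47.78 ≤ 65.06

Final: 3 servers


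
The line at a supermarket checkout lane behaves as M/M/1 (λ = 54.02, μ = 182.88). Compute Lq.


ρ = 54.02/182.88 = 0.2954
Lq = ρ²/(1−ρ) = 0.08725/0.7046 = 0.1238

Final: 0.1238


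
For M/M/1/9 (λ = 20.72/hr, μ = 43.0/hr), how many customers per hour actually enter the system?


ρ = 0.4819; P_K = (1−ρ)ρ^9/(1−ρ^10) = 0.0007262
λ_eff = λ(1 − P_K) = 20.72·(1 − 0.0007262) = 20.72·0.999274 = 20.7050 /hr

Final: 20.7050 /hr


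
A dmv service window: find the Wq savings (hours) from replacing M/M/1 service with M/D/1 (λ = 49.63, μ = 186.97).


ρ = 49.63/186.97 = 0.2654
Wq(M/M/1) = ρ/(μ−λ) = 0.2654/137.34 = 0.001933 hr
Wq(M/D/1) = ρ/(2(μ−λ)) = 0.0009664 hr
Savings = 0.001933 − 0.0009664 = 0.0009664 hr

Final: 0.0009664 hr


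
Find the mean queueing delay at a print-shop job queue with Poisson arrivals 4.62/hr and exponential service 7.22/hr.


ρ = 4.62/7.22 = 0.6399
Wq = ρ/(μ−λ) = 0.6399/(7.22 − 4.62) = 0.6399/2.60 = 0.2461 hr

Final: 0.2461 hr


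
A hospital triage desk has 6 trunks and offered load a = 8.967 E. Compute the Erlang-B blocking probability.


B(c,a) = (a^c/c!) / Σ_{k=0}^{c} a^k/k!
a^6/6! = 722.022152
Σ terms (k=0..6): 1.00000 + 8.96700 + 40.20354 + 120.16839 + 269.38750 + 483.11954 + 722.02215 = 1644.868129
B = 722.022152/1644.868129 = 0.438954

Final: 0.438954


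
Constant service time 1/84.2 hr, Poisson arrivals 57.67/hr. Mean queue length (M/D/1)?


ρ = 57.67/84.2 = 0.6849
M/D/1: Lq = ρ²/(2(1−ρ)) = 0.4691/(2·0.3151) = 0.74442

Final: 0.74442


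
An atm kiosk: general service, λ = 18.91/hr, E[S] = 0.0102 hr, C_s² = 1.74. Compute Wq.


ρ = λ·E[S] = 18.91·0.0102 = 0.1929
E[S²] = E[S]²(1+C_s²) = 0.0102²·(1+1.74) = 0.0002851
Wq = λ·E[S²]/(2(1−ρ)) = 18.91·0.0002851/(2·0.8071) = 0.003339 hr

Final: 0.003339 hr


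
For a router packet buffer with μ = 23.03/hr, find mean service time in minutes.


Mean service time = 1/μ = 1/23.03 hour = 0.04342 hour
In minutes: 0.04342 × 60 = 2.6053 min

Final: 2.6053 min


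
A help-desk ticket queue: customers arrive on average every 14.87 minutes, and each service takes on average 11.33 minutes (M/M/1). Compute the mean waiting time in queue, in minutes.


λ = 60/14.87 = 4.0350 /hr
μ = 60/11.33 = 5.2957 /hr
ρ = λ/μ = 4.0350/5.2957 = 0.7619
Wq = ρ/(μ−λ) = 0.7619/(5.2957−4.0350) = 0.60437 hr
In minutes: 0.60437·60 = 36.262 min

Final: 36.262 min


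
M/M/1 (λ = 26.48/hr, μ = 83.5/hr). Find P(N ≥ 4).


ρ = 26.48/83.5 = 0.3171
P(N ≥ n) = ρ^n = 0.3171^4 = 0.010114

Final: 0.010114


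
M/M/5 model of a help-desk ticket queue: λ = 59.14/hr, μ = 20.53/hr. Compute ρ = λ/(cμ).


ρ = λ/(cμ) = 59.14/(5·20.53) = 59.14/102.65 = 0.5761

Final: 0.5761


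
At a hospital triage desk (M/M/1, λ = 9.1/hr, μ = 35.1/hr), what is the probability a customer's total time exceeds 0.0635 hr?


W ~ Exponential(μ−λ) for M/M/1.
μ − λ = 35.1 − 9.1 = 26.0000
P(W > t) = e^{−(μ−λ)t} = e^{−1.6510} = 0.191858

Final: 0.191858


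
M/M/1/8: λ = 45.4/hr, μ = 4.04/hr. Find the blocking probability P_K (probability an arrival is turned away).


ρ = λ/μ = 45.4/4.04 = 11.2376
P_K = (1−ρ)ρ^K/(1−ρ^(K+1)) = (-10.2376·254329010.724123)/(1 − 2858053734.375048)
= -2603724723.650925/-2858053733.375048 = 0.911013

Final: 0.911013


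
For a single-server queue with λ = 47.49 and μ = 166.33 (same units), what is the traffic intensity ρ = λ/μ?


ρ = λ/μ = 47.49/166.33 = 0.2855

Final: 0.2855


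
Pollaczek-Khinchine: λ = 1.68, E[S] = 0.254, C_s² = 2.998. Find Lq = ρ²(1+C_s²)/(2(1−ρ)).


ρ = λ·E[S] = 1.68·0.254 = 0.4267
Lq = ρ²(1+C_s²)/(2(1−ρ)) = 0.1821·(1+2.998)/(2·0.5733)
= 0.1821·3.9980/1.1466 = 0.63494

Final: 0.63494


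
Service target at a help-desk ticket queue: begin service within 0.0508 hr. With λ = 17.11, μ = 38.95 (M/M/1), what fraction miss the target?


ρ = 17.11/38.95 = 0.4393
P(Wq > t) = ρ·e^{−(μ−λ)t} = 0.4393·e^{−1.1095}
= 0.4393·0.329733 = 0.144845

Final: 0.144845


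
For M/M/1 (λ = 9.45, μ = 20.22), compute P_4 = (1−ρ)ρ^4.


ρ = 9.45/20.22 = 0.4674
P_n = (1−ρ)·ρ^n = (1 − 0.4674)·0.4674^4 = 0.5326·0.047709 = 0.025412

Final: 0.025412


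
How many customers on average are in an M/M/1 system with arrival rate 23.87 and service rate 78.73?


ρ = λ/μ = 23.87/78.73 = 0.3032
L = ρ/(1−ρ) = 0.3032/(1 − 0.3032) = 0.3032/0.6968 = 0.4351

Final: 0.4351


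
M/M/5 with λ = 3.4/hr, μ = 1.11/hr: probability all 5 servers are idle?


a = λ/μ = 3.4/1.11 = 3.0631; ρ = a/c = 0.6126
Σ_{k=0}^{4} a^k/k! (terms k=0..4) = 1.00000 + 3.06306 + 4.69118 + 4.78979 + 3.66786 = 17.21189
Tail: a^5/(5!(1−ρ)) = 269.63713/(120·0.3874) = 5.80033
P₀ = 1/(17.21189 + 5.80033) = 1/23.01222 = 0.043455

Final: 0.043455


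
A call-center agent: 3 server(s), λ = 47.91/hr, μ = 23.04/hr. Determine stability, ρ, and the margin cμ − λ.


Total capacity cμ = 3·23.04 = 69.12/hr
ρ = λ/(cμ) = 47.91/69.12 = 0.6931
Stable ⇔ ρ < 1: YES
Spare capacity = cμ − λ = 69.12 − 47.91 = 21.21/hr

Final: ρ = 0.6931; stable; margin = 21.21/hr


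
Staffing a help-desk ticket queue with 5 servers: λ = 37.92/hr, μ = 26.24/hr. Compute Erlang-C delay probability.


a = λ/μ = 1.4451; ρ = a/5 = 0.2890
P₀ = 0.235411 (from M/M/c formula)
C(c,a) = [a^c/(c!(1−ρ))]·P₀ = [6.30264/(120·0.7110)]·0.235411
= 0.07387·0.235411 = 0.017391

Final: 0.017391


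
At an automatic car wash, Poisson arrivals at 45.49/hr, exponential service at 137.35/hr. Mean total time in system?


W = 1/(μ−λ) = 1/(137.35 − 45.49) = 1/91.86 = 0.01089 hr

Final: 0.01089 hr


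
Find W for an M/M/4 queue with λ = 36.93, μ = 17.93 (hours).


a = 2.0597; ρ = 0.5149; P₀ = 0.122205
Lq = P₀·a^c·ρ/(c!(1−ρ)²) = 0.20053
Wq = Lq/λ = 0.20053/36.93 = 0.005430 hr
W = Wq + 1/μ = 0.005430 + 0.05577 = 0.06120 hr

Final: 0.06120 hr


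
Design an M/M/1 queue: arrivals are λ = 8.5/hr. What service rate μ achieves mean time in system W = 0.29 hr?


W = 1/(μ−λ) ⇒ μ − λ = 1/W = 1/0.29 = 3.4483
μ = λ + 1/W = 8.5 + 3.4483 = 11.9483 per hr

Final: 11.9483 /hr


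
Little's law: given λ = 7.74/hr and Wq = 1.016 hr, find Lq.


Lq = λWq = 7.74·1.016 = 7.8638

Final: 7.8638


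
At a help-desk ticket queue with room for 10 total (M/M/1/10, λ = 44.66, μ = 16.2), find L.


ρ = 44.66/16.2 = 2.7568
L = ρ[1 − (K+1)ρ^K + Kρ^(K+1)] / [(1−ρ)(1−ρ^(K+1))]
Numerator: 2.7568·(1 − 11·25353.448664 + 10·69894.136872) = 1158001.913366
Denominator: (-1.7568)·(-69893.136872) = 122787.572555
L = 1158001.913366/122787.572555 = 9.4309

Final: 9.4309


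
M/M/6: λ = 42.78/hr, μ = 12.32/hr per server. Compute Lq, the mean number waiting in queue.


a = λ/μ = 3.4724; ρ = a/6 = 0.5787
P₀ = 0.029830
Lq = P₀·a^c·ρ / (c!·(1−ρ)²) = 0.029830·1752.99402·0.5787/(720·0.17747)
= 0.23684

Final: 0.23684


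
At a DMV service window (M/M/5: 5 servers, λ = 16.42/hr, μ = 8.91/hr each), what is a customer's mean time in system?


a = 1.8429; ρ = 0.3686; P₀ = 0.157599
Lq = P₀·a^c·ρ/(c!(1−ρ)²) = 0.02581
Wq = Lq/λ = 0.02581/16.42 = 0.001572 hr
W = Wq + 1/μ = 0.001572 + 0.11223 = 0.11381 hr

Final: 0.11381 hr


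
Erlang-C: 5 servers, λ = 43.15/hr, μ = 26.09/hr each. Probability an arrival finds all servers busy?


a = λ/μ = 1.6539; ρ = a/5 = 0.3308
P₀ = 0.190788 (from M/M/c formula)
C(c,a) = [a^c/(c!(1−ρ))]·P₀ = [12.37467/(120·0.6692)]·0.190788
= 0.15409·0.190788 = 0.029399

Final: 0.029399


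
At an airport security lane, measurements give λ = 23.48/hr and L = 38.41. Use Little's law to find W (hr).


W = L/λ = 38.41/23.48 = 1.6359 hr

Final: 1.6359 hr


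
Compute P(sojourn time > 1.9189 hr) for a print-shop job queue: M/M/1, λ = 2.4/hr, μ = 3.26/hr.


W ~ Exponential(μ−λ) for M/M/1.
μ − λ = 3.26 − 2.4 = 0.8600
P(W > t) = e^{−(μ−λ)t} = e^{−1.6503} = 0.192001

Final: 0.192001


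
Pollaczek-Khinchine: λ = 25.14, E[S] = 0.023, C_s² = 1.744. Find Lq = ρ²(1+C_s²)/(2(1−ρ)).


ρ = λ·E[S] = 25.14·0.023 = 0.5782
Lq = ρ²(1+C_s²)/(2(1−ρ)) = 0.3343·(1+1.744)/(2·0.4218)
= 0.3343·2.7440/0.8436 = 1.08756

Final: 1.08756


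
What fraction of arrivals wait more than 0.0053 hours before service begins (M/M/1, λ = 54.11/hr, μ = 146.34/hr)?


ρ = 54.11/146.34 = 0.3698
P(Wq > t) = ρ·e^{−(μ−λ)t} = 0.3698·e^{−0.4888}
= 0.3698·0.613350 = 0.226790

Final: 0.226790


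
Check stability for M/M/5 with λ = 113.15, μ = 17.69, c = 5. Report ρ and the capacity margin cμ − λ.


Total capacity cμ = 5·17.69 = 88.45/hr
ρ = λ/(cμ) = 113.15/88.45 = 1.2793
Stable ⇔ ρ < 1: NO
Spare capacity = cμ − λ = 88.45 − 113.15 = -24.70/hr

Final: ρ = 1.2793; unstable; margin = -24.70/hr


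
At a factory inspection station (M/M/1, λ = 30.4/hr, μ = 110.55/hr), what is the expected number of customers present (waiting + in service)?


ρ = λ/μ = 30.4/110.55 = 0.2750
L = ρ/(1−ρ) = 0.2750/(1 − 0.2750) = 0.2750/0.7250 = 0.3793

Final: 0.3793


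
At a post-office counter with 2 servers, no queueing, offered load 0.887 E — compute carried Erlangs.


B(2,0.887) = 0.172508 (Erlang-B)
Carried load = a(1 − B) = 0.887·(1 − 0.172508) = 0.887·0.827492 = 0.7340 E

Final: 0.7340 Erlangs


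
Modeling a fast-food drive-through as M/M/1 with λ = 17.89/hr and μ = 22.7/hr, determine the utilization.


ρ = λ/μ = 17.89/22.7 = 0.7881

Final: 0.7881


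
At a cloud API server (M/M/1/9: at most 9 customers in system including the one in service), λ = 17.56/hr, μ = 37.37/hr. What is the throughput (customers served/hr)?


ρ = 0.4699; P_K = (1−ρ)ρ^9/(1−ρ^10) = 0.0005924
λ_eff = λ(1 − P_K) = 17.56·(1 − 0.0005924) = 17.56·0.999408 = 17.5496 /hr

Final: 17.5496 /hr


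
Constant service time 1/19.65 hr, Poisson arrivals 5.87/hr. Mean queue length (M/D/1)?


ρ = 5.87/19.65 = 0.2987
M/D/1: Lq = ρ²/(2(1−ρ)) = 0.08924/(2·0.7013) = 0.06363

Final: 0.06363


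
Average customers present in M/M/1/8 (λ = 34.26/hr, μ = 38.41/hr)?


ρ = 34.26/38.41 = 0.8920
L = ρ[1 − (K+1)ρ^K + Kρ^(K+1)] / [(1−ρ)(1−ρ^(K+1))]
Numerator: 0.8920·(1 − 9·0.400631 + 8·0.357345) = 0.225737
Denominator: (0.1080)·(0.642655) = 0.069436
L = 0.225737/0.069436 = 3.2510

Final: 3.2510


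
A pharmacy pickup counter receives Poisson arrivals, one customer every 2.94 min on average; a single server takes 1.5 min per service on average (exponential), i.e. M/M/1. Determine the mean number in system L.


λ = 60/2.94 = 20.4082 /hr
μ = 60/1.5 = 40.0000 /hr
ρ = λ/μ = 20.4082/40.0000 = 0.5102
L = ρ/(1−ρ) = 0.5102/0.4898 = 1.0417

Final: 1.0417


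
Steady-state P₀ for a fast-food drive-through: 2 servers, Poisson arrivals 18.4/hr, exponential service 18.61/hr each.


a = λ/μ = 18.4/18.61 = 0.9887; ρ = a/c = 0.4944
Σ_{k=0}^{1} a^k/k! (terms k=0..1) = 1.00000 + 0.98872 = 1.98872
Tail: a^2/(2!(1−ρ)) = 0.97756/(2·0.5056) = 0.96665
P₀ = 1/(1.98872 + 0.96665) = 1/2.95537 = 0.338367

Final: 0.338367


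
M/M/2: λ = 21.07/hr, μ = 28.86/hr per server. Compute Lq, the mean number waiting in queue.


a = λ/μ = 0.7301; ρ = a/2 = 0.3650
P₀ = 0.465161
Lq = P₀·a^c·ρ / (c!·(1−ρ)²) = 0.465161·0.53301·0.3650/(2·0.40318)
= 0.11224

Final: 0.11224


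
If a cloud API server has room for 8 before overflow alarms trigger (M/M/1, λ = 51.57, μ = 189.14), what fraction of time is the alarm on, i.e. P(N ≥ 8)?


ρ = 51.57/189.14 = 0.2727
P(N ≥ n) = ρ^n = 0.2727^8 = 0.00003054

Final: 0.00003054


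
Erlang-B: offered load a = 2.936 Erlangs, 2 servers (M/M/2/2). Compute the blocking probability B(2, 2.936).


B(c,a) = (a^c/c!) / Σ_{k=0}^{c} a^k/k!
a^2/2! = 4.310048
Σ terms (k=0..2): 1.00000 + 2.93600 + 4.31005 = 8.246048
B = 4.310048/8.246048 = 0.522680

Final: 0.522680


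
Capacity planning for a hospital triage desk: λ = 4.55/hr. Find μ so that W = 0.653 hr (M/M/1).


W = 1/(μ−λ) ⇒ μ − λ = 1/W = 1/0.653 = 1.5314
μ = λ + 1/W = 4.55 + 1.5314 = 6.0814 per hr

Final: 6.0814 /hr


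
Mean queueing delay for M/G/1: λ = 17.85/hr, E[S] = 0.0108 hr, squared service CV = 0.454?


ρ = λ·E[S] = 17.85·0.0108 = 0.1928
E[S²] = E[S]²(1+C_s²) = 0.0108²·(1+0.454) = 0.0001696
Wq = λ·E[S²]/(2(1−ρ)) = 17.85·0.0001696/(2·0.8072) = 0.001875 hr

Final: 0.001875 hr


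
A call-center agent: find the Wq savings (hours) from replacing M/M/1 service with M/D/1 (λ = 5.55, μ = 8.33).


ρ = 5.55/8.33 = 0.6663
Wq(M/M/1) = ρ/(μ−λ) = 0.6663/2.78 = 0.23966 hr
Wq(M/D/1) = ρ/(2(μ−λ)) = 0.11983 hr
Savings = 0.23966 − 0.11983 = 0.11983 hr

Final: 0.11983 hr


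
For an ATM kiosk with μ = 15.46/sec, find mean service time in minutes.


Mean service time = 1/μ = 1/15.46 second = 0.06468 second
In minutes: 0.06468 × 0.0166667 = 0.001078 min

Final: 0.001078 min


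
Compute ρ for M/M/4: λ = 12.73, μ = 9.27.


ρ = λ/(cμ) = 12.73/(4·9.27) = 12.73/37.08 = 0.3433

Final: 0.3433


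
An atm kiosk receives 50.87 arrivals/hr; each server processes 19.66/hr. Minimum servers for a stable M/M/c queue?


Stability requires cμ > λ ⇔ c > λ/μ.
λ/μ = 50.87/19.66 = 2.5875
Minimum integer c = ⌊2.5875⌋ + 1 = 3
Check: 3·19.66 = 58.98 > 50.87, while 2·19.66 = 39.32 ≤ 50.87

Final: 3 servers


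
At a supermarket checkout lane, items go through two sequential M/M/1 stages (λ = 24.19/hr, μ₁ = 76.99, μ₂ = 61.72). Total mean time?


Each node sees arrival rate λ = 24.19/hr (tandem ⇒ throughput preserved).
W₁ = 1/(μ₁−λ) = 1/(76.99−24.19) = 0.01894 hr
W₂ = 1/(μ₂−λ) = 1/(61.72−24.19) = 0.02665 hr
W_total = W₁ + W₂ = 0.01894 + 0.02665 = 0.04558 hr

Final: 0.04558 hr


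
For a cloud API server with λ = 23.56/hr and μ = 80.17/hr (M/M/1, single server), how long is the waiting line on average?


ρ = 23.56/80.17 = 0.2939
Lq = ρ²/(1−ρ) = 0.08636/0.7061 = 0.1223

Final: 0.1223


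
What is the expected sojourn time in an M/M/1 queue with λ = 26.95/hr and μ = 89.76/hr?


W = 1/(μ−λ) = 1/(89.76 − 26.95) = 1/62.81 = 0.01592 hr

Final: 0.01592 hr


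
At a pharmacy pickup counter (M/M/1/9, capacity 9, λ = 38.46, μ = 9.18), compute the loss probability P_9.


ρ = λ/μ = 38.46/9.18 = 4.1895
P_K = (1−ρ)ρ^K/(1−ρ^(K+1)) = (-3.1895·397648.536400)/(1 − 1665965.436812)
= -1268316.900412/-1665964.436812 = 0.761311

Final: 0.761311


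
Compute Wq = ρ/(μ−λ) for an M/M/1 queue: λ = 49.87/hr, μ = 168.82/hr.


ρ = 49.87/168.82 = 0.2954
Wq = ρ/(μ−λ) = 0.2954/(168.82 − 49.87) = 0.2954/118.95 = 0.002483 hr

Final: 0.002483 hr


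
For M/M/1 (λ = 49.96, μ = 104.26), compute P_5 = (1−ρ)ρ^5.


ρ = 49.96/104.26 = 0.4792
P_n = (1−ρ)·ρ^n = (1 − 0.4792)·0.4792^5 = 0.5208·0.025265 = 0.013158

Final: 0.013158


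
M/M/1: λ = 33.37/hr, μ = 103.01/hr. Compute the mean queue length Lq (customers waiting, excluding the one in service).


ρ = 33.37/103.01 = 0.3239
Lq = ρ²/(1−ρ) = 0.1049/0.6761 = 0.1552

Final: 0.1552


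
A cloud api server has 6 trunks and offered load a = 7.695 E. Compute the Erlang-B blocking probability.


B(c,a) = (a^c/c!) / Σ_{k=0}^{c} a^k/k!
a^6/6! = 288.349530
Σ terms (k=0..6): 1.00000 + 7.69500 + 29.60651 + 75.94070 + 146.09093 + 224.83394 + 288.34953 = 773.516620
B = 288.349530/773.516620 = 0.372777

Final: 0.372777


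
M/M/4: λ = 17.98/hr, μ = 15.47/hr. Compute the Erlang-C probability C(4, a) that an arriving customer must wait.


a = λ/μ = 1.1622; ρ = a/4 = 0.2906
P₀ = 0.311867 (from M/M/c formula)
C(c,a) = [a^c/(c!(1−ρ))]·P₀ = [1.82473/(24·0.7094)]·0.311867
= 0.10717·0.311867 = 0.033423

Final: 0.033423


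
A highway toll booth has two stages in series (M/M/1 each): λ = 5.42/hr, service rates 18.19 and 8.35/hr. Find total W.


Each node sees arrival rate λ = 5.42/hr (tandem ⇒ throughput preserved).
W₁ = 1/(μ₁−λ) = 1/(18.19−5.42) = 0.07831 hr
W₂ = 1/(μ₂−λ) = 1/(8.35−5.42) = 0.34130 hr
W_total = W₁ + W₂ = 0.07831 + 0.34130 = 0.41961 hr

Final: 0.41961 hr


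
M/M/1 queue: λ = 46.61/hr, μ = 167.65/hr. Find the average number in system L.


ρ = λ/μ = 46.61/167.65 = 0.2780
L = ρ/(1−ρ) = 0.2780/(1 − 0.2780) = 0.2780/0.7220 = 0.3851

Final: 0.3851


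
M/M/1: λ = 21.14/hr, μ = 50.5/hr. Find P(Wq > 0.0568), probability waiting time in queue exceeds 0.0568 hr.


ρ = 21.14/50.5 = 0.4186
P(Wq > t) = ρ·e^{−(μ−λ)t} = 0.4186·e^{−1.6676}
= 0.4186·0.188690 = 0.078988

Final: 0.078988


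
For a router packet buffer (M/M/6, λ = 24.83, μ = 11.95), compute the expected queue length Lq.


a = λ/μ = 2.0778; ρ = a/6 = 0.3463
P₀ = 0.124969
Lq = P₀·a^c·ρ / (c!·(1−ρ)²) = 0.124969·80.47350·0.3463/(720·0.42732)
= 0.01132

Final: 0.01132


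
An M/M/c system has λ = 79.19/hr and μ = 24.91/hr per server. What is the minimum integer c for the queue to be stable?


Stability requires cμ > λ ⇔ c > λ/μ.
λ/μ = 79.19/24.91 = 3.1790
Minimum integer c = ⌊3.1790⌋ + 1 = 4
Check: 4·24.91 = 99.64 > 79.19, while 3·24.91 = 74.73 ≤ 79.19

Final: 4 servers


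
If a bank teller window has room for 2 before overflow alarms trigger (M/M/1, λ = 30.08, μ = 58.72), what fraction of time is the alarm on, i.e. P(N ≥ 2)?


ρ = 30.08/58.72 = 0.5123
P(N ≥ n) = ρ^n = 0.5123^2 = 0.262412

Final: 0.262412


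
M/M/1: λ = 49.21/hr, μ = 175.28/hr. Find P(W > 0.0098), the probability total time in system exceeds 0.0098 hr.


W ~ Exponential(μ−λ) for M/M/1.
μ − λ = 175.28 − 49.21 = 126.0700
P(W > t) = e^{−(μ−λ)t} = e^{−1.2355} = 0.290693

Final: 0.290693


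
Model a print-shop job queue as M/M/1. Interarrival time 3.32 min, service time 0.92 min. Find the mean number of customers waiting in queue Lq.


λ = 60/3.32 = 18.0723 /hr
μ = 60/0.92 = 65.2174 /hr
ρ = λ/μ = 18.0723/65.2174 = 0.2771
Lq = ρ²/(1−ρ) = 0.07679/0.7229 = 0.1062

Final: 0.1062


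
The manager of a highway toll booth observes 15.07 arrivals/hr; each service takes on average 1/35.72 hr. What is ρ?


ρ = λ/μ = 15.07/35.72 = 0.4219

Final: 0.4219


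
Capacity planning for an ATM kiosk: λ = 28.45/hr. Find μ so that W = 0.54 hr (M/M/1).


W = 1/(μ−λ) ⇒ μ − λ = 1/W = 1/0.54 = 1.8519
μ = λ + 1/W = 28.45 + 1.8519 = 30.3019 per hr

Final: 30.3019 /hr


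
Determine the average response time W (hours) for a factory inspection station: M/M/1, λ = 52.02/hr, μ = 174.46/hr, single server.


W = 1/(μ−λ) = 1/(174.46 − 52.02) = 1/122.44 = 0.008167 hr

Final: 0.008167 hr


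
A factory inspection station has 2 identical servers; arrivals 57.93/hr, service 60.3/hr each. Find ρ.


ρ = λ/(cμ) = 57.93/(2·60.3) = 57.93/120.60 = 0.4803

Final: 0.4803


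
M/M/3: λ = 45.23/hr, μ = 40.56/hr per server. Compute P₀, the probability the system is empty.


a = λ/μ = 45.23/40.56 = 1.1151; ρ = a/c = 0.3717
Σ_{k=0}^{2} a^k/k! (terms k=0..2) = 1.00000 + 1.11514 + 0.62177 = 2.73690
Tail: a^3/(3!(1−ρ)) = 1.38671/(6·0.6283) = 0.36785
P₀ = 1/(2.73690 + 0.36785) = 1/3.10476 = 0.322086

Final: 0.322086


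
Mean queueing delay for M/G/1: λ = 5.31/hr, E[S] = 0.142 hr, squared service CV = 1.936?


ρ = λ·E[S] = 5.31·0.142 = 0.7540
E[S²] = E[S]²(1+C_s²) = 0.142²·(1+1.936) = 0.059202
Wq = λ·E[S²]/(2(1−ρ)) = 5.31·0.059202/(2·0.2460) = 0.63900 hr

Final: 0.63900 hr


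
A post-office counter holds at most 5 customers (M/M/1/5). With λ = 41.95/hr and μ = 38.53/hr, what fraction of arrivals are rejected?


ρ = λ/μ = 41.95/38.53 = 1.0888
P_K = (1−ρ)ρ^K/(1−ρ^(K+1)) = (-0.08876·1.529906)/(1 − 1.665704)
= -0.135798/-0.665704 = 0.203991

Final: 0.203991


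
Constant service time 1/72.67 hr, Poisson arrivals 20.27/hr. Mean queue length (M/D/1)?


ρ = 20.27/72.67 = 0.2789
M/D/1: Lq = ρ²/(2(1−ρ)) = 0.07780/(2·0.7211) = 0.05395

Final: 0.05395


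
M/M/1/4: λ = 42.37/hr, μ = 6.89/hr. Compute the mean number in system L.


ρ = 42.37/6.89 = 6.1495
L = ρ[1 − (K+1)ρ^K + Kρ^(K+1)] / [(1−ρ)(1−ρ^(K+1))]
Numerator: 6.1495·(1 − 5·1430.068921 + 4·8794.197413) = 172354.549586
Denominator: (-5.1495)·(-8793.197413) = 45280.499885
L = 172354.549586/45280.499885 = 3.8064

Final: 3.8064


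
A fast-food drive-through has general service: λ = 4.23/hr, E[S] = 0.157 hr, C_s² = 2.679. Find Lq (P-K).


ρ = λ·E[S] = 4.23·0.157 = 0.6641
Lq = ρ²(1+C_s²)/(2(1−ρ)) = 0.4410·(1+2.679)/(2·0.3359)
= 0.4410·3.6790/0.6718 = 2.41536

Final: 2.41536


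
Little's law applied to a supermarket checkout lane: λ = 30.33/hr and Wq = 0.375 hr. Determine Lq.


Lq = λWq = 30.33·0.375 = 11.3737

Final: 11.3737


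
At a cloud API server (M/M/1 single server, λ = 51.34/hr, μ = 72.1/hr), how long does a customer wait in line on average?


ρ = 51.34/72.1 = 0.7121
Wq = ρ/(μ−λ) = 0.7121/(72.1 − 51.34) = 0.7121/20.76 = 0.03430 hr

Final: 0.03430 hr


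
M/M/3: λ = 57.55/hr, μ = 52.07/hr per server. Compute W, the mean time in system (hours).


a = 1.1052; ρ = 0.3684; P₀ = 0.325489
Lq = P₀·a^c·ρ/(c!(1−ρ)²) = 0.06764
Wq = Lq/λ = 0.06764/57.55 = 0.001175 hr
W = Wq + 1/μ = 0.001175 + 0.01920 = 0.02038 hr

Final: 0.02038 hr


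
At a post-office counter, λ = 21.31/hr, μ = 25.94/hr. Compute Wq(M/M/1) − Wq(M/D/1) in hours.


ρ = 21.31/25.94 = 0.8215
Wq(M/M/1) = ρ/(μ−λ) = 0.8215/4.63 = 0.17743 hr
Wq(M/D/1) = ρ/(2(μ−λ)) = 0.08872 hr
Savings = 0.17743 − 0.08872 = 0.08872 hr

Final: 0.08872 hr


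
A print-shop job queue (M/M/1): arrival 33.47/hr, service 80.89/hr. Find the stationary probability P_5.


ρ = 33.47/80.89 = 0.4138
P_n = (1−ρ)·ρ^n = (1 − 0.4138)·0.4138^5 = 0.5862·0.012128 = 0.007110

Final: 0.007110


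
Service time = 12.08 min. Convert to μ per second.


μ = 1/(service time) in consistent units.
1 second = 0.0166667 min, so μ = 0.0166667/12.08 = 0.001380 per second

Final: 0.001380 /sec


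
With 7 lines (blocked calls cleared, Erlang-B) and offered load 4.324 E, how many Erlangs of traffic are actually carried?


B(7,4.324) = 0.080114 (Erlang-B)
Carried load = a(1 − B) = 4.324·(1 − 0.080114) = 4.324·0.919886 = 3.9776 E

Final: 3.9776 Erlangs


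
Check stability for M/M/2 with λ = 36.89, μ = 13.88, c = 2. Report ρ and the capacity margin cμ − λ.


Total capacity cμ = 2·13.88 = 27.76/hr
ρ = λ/(cμ) = 36.89/27.76 = 1.3289
Stable ⇔ ρ < 1: NO
Spare capacity = cμ − λ = 27.76 − 36.89 = -9.13/hr

Final: ρ = 1.3289; unstable; margin = -9.13/hr


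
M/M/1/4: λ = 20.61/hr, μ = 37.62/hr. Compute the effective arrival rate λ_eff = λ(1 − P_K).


ρ = 0.5478; P_K = (1−ρ)ρ^4/(1−ρ^5) = 0.042845
λ_eff = λ(1 − P_K) = 20.61·(1 − 0.042845) = 20.61·0.957155 = 19.7270 /hr

Final: 19.7270 /hr


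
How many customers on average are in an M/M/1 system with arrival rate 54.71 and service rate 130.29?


ρ = λ/μ = 54.71/130.29 = 0.4199
L = ρ/(1−ρ) = 0.4199/(1 − 0.4199) = 0.4199/0.5801 = 0.7239

Final: 0.7239
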